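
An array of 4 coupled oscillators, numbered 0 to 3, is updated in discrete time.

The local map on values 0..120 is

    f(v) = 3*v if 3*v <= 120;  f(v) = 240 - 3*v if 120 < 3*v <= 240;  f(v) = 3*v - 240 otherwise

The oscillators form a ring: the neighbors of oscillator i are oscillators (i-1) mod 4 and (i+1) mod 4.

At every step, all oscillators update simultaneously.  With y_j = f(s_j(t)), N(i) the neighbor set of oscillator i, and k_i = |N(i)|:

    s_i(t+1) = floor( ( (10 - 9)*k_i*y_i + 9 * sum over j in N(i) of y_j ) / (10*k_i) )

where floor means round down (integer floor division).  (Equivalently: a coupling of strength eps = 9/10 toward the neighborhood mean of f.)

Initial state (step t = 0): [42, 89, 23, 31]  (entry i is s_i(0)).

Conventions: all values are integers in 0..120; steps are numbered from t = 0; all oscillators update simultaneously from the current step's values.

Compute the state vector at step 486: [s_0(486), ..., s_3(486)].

Simulating step by step:
t=0: [42, 89, 23, 31]
t=1: [65, 85, 60, 91]
t=2: [26, 48, 27, 50]
t=3: [91, 81, 91, 80]
t=4: [4, 30, 4, 29]
t=5: [80, 19, 80, 19]
t=6: [51, 5, 51, 5]
t=7: [22, 79, 22, 79]
t=8: [9, 59, 9, 59]
t=9: [59, 30, 59, 30]
t=10: [87, 65, 87, 65]
t=11: [42, 23, 42, 23]
t=12: [73, 109, 73, 109]
t=13: [80, 27, 80, 27]
t=14: [72, 8, 72, 8]
t=15: [24, 24, 24, 24]
t=16: [72, 72, 72, 72]
t=17: [24, 24, 24, 24]

Answer: [72, 72, 72, 72]
Key observation: The state at step 15, [24, 24, 24, 24], reappears at step 17: the system is in a cycle of period 2 from step 15 on.  Therefore the state at step 486 equals the state at step 15 + ((486 - 15) mod 2) = 16, which is [72, 72, 72, 72].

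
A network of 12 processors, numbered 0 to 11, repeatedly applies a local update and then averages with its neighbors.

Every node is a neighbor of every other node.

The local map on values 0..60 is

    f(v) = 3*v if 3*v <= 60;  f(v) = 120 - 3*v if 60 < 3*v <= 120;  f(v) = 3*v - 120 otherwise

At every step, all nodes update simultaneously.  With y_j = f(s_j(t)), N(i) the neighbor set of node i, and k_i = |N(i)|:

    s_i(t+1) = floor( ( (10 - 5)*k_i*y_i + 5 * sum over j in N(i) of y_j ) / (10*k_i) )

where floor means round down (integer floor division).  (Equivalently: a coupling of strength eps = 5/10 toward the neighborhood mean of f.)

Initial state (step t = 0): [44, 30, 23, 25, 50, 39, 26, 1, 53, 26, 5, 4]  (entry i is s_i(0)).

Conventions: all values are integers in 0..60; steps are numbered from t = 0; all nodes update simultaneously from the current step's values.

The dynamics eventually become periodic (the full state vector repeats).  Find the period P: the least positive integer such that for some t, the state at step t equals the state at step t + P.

Answer: 4
Key observation: The state at step 32, [20, 20, 19, 19, 20, 20, 20, 20, 20, 20, 19, 20], reappears at step 36 — and no state repeats earlier — so the cycle the system enters has period 4.

Derivation:
t=0: [44, 30, 23, 25, 50, 39, 26, 1, 53, 26, 5, 4]
t=1: [20, 28, 37, 35, 28, 16, 33, 16, 32, 33, 21, 20]
t=2: [47, 36, 23, 26, 36, 41, 29, 41, 30, 29, 45, 47]
t=3: [22, 18, 35, 31, 18, 13, 27, 13, 26, 27, 19, 22]
t=4: [47, 47, 30, 35, 47, 41, 41, 41, 42, 41, 49, 47]
t=5: [17, 17, 21, 14, 17, 9, 9, 9, 10, 9, 20, 17]
t=6: [45, 45, 48, 41, 45, 35, 35, 35, 36, 35, 50, 45]
t=7: [15, 15, 19, 9, 15, 15, 15, 15, 14, 15, 22, 15]
t=8: [45, 45, 50, 36, 45, 45, 45, 45, 43, 45, 49, 45]
t=9: [15, 15, 22, 14, 15, 15, 15, 15, 13, 15, 21, 15]
t=10: [45, 45, 49, 44, 45, 45, 45, 45, 42, 45, 51, 45]
t=11: [15, 15, 21, 14, 15, 15, 15, 15, 11, 15, 24, 15]
t=12: [45, 45, 50, 43, 45, 45, 45, 45, 39, 45, 46, 45]
t=13: [15, 15, 21, 12, 15, 15, 15, 15, 9, 15, 16, 15]
t=14: [44, 44, 49, 40, 44, 44, 44, 44, 36, 44, 45, 44]
t=15: [12, 12, 19, 6, 12, 12, 12, 12, 12, 12, 13, 12]
t=16: [36, 36, 45, 28, 36, 36, 36, 36, 36, 36, 37, 36]
t=17: [13, 13, 14, 24, 13, 13, 13, 13, 13, 13, 11, 13]
t=18: [39, 39, 40, 43, 39, 39, 39, 39, 39, 39, 36, 39]
t=19: [3, 3, 2, 6, 3, 3, 3, 3, 3, 3, 7, 3]
t=20: [9, 9, 8, 13, 9, 9, 9, 9, 9, 9, 15, 9]
t=21: [28, 28, 26, 33, 28, 28, 28, 28, 28, 28, 36, 28]
t=22: [34, 34, 37, 27, 34, 34, 34, 34, 34, 34, 23, 34]
t=23: [20, 20, 15, 29, 20, 20, 20, 20, 20, 20, 35, 20]
t=24: [56, 56, 49, 43, 56, 56, 56, 56, 56, 56, 35, 56]
t=25: [43, 43, 34, 26, 43, 43, 43, 43, 43, 43, 28, 43]
t=26: [12, 12, 16, 27, 12, 12, 12, 12, 12, 12, 24, 12]
t=27: [37, 37, 42, 38, 37, 37, 37, 37, 37, 37, 42, 37]
t=28: [8, 8, 7, 7, 8, 8, 8, 8, 8, 8, 7, 8]
t=29: [23, 23, 22, 22, 23, 23, 23, 23, 23, 23, 22, 23]
t=30: [51, 51, 52, 52, 51, 51, 51, 51, 51, 51, 52, 51]
t=31: [33, 33, 34, 34, 33, 33, 33, 33, 33, 33, 34, 33]
t=32: [20, 20, 19, 19, 20, 20, 20, 20, 20, 20, 19, 20]
t=33: [59, 59, 58, 58, 59, 59, 59, 59, 59, 59, 58, 59]
t=34: [56, 56, 55, 55, 56, 56, 56, 56, 56, 56, 55, 56]
t=35: [47, 47, 46, 46, 47, 47, 47, 47, 47, 47, 46, 47]
t=36: [20, 20, 19, 19, 20, 20, 20, 20, 20, 20, 19, 20]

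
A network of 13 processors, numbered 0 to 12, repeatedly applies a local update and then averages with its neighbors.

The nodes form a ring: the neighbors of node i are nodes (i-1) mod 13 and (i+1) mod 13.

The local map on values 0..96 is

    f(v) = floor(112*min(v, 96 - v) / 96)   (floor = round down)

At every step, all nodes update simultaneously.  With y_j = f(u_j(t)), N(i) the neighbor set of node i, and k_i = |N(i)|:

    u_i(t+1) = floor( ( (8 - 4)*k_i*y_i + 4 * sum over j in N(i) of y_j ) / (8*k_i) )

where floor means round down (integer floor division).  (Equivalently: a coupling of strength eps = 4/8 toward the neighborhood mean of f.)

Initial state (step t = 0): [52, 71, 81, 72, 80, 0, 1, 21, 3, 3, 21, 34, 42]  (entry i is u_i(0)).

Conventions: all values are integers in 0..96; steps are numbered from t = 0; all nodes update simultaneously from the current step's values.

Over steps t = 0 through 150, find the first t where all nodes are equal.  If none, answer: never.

Simulating step by step:
t=0: [52, 71, 81, 72, 80, 0, 1, 21, 3, 3, 21, 34, 42]  (not all equal)
t=1: [45, 31, 22, 22, 16, 4, 6, 13, 8, 8, 22, 37, 47]  (not all equal)
t=2: [48, 37, 27, 23, 16, 8, 8, 11, 10, 13, 25, 41, 50]  (not all equal)
t=3: [52, 43, 32, 25, 17, 11, 9, 11, 12, 17, 30, 44, 52]  (not all equal)
t=4: [50, 47, 38, 28, 19, 13, 11, 12, 14, 21, 35, 47, 51]  (not all equal)
t=5: [53, 51, 43, 32, 22, 16, 13, 14, 17, 26, 39, 50, 52]  (not all equal)
t=6: [50, 51, 47, 37, 26, 19, 16, 16, 21, 31, 43, 50, 51]  (not all equal)
t=7: [52, 52, 50, 42, 31, 23, 19, 19, 25, 36, 47, 52, 52]  (not all equal)
t=8: [51, 51, 51, 46, 36, 27, 23, 23, 30, 41, 50, 51, 51]  (not all equal)
t=9: [52, 52, 52, 50, 42, 32, 27, 28, 35, 45, 51, 52, 52]  (not all equal)
t=10: [51, 51, 51, 51, 47, 38, 32, 33, 41, 49, 51, 51, 51]  (not all equal)
t=11: [52, 52, 52, 52, 51, 44, 39, 40, 46, 51, 52, 52, 52]  (not all equal)
t=12: [51, 51, 51, 51, 51, 49, 46, 47, 51, 52, 51, 51, 51]  (not all equal)
t=13: [52, 52, 52, 52, 52, 53, 53, 53, 52, 51, 51, 52, 52]  (not all equal)
t=14: [51, 51, 51, 51, 50, 50, 50, 50, 51, 51, 51, 51, 51]  (not all equal)
t=15: [52, 52, 52, 52, 52, 53, 53, 52, 52, 52, 52, 52, 52]  (not all equal)
t=16: [51, 51, 51, 51, 50, 50, 50, 50, 51, 51, 51, 51, 51]  (not all equal)

Answer: never
Key observation: The state at step 14 reappears at step 16 — the system is in a cycle of period 2 from step 14 on.  No step 0..16 is synchronized, and the cycle repeats forever, so no step up to 150 (or ever) has all nodes equal.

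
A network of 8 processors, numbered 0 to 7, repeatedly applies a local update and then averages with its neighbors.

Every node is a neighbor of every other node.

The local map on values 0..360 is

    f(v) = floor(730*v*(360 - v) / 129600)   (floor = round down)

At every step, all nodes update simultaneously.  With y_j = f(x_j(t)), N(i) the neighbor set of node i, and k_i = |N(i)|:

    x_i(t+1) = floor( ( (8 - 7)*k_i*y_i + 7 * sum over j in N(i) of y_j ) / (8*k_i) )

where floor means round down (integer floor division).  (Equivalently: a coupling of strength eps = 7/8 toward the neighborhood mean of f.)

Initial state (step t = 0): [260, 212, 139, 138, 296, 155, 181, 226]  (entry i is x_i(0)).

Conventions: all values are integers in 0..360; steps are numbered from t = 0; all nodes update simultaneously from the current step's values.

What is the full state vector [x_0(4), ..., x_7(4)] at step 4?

Simulating step by step:
t=0: [260, 212, 139, 138, 296, 155, 181, 226]
t=1: [162, 162, 162, 162, 162, 162, 162, 162]
t=2: [180, 180, 180, 180, 180, 180, 180, 180]
t=3: [182, 182, 182, 182, 182, 182, 182, 182]
t=4: [182, 182, 182, 182, 182, 182, 182, 182]

Answer: [182, 182, 182, 182, 182, 182, 182, 182]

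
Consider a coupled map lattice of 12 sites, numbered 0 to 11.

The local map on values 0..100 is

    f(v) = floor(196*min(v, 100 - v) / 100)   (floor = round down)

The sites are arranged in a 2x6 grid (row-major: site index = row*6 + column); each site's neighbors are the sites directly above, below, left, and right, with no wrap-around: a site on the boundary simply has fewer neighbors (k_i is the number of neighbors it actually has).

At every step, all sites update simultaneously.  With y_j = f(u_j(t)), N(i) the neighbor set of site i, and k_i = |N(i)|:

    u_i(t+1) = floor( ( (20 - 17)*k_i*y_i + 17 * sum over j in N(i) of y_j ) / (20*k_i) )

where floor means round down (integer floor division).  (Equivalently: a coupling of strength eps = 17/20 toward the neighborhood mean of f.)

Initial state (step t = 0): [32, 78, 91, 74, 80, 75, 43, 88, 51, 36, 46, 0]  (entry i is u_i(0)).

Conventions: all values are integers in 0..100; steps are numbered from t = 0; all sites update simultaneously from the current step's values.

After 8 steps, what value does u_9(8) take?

Answer: u_9(8) = 30

Derivation:
t=0: [32, 78, 91, 74, 80, 75, 43, 88, 51, 36, 46, 0]
t=1: [63, 35, 56, 43, 59, 23, 48, 66, 45, 77, 44, 59]
t=2: [79, 73, 80, 72, 72, 74, 72, 80, 69, 79, 70, 67]
t=3: [51, 41, 52, 46, 54, 57, 42, 52, 42, 54, 53, 55]
t=4: [83, 92, 85, 91, 88, 88, 93, 83, 91, 88, 89, 88]
t=5: [16, 29, 18, 23, 20, 23, 30, 17, 26, 19, 22, 22]
t=6: [53, 36, 48, 38, 43, 41, 35, 51, 37, 44, 40, 43]
t=7: [72, 90, 75, 85, 78, 83, 90, 73, 89, 76, 83, 79]
t=8: [24, 46, 26, 43, 33, 40, 47, 24, 45, 30, 42, 34]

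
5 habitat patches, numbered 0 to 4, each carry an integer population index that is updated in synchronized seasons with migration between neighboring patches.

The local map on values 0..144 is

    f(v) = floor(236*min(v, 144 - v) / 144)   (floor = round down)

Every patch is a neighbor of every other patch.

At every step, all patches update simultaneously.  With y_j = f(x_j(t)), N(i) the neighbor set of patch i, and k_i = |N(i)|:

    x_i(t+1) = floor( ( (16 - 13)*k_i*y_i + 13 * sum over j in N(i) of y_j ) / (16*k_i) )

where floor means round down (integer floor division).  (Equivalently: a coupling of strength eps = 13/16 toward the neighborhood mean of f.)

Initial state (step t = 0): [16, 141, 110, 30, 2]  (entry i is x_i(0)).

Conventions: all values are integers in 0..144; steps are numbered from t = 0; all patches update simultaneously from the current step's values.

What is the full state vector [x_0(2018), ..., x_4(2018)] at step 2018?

Simulating step by step:
t=0: [16, 141, 110, 30, 2]
t=1: [27, 27, 26, 27, 27]
t=2: [43, 43, 43, 43, 43]
t=3: [70, 70, 70, 70, 70]
t=4: [114, 114, 114, 114, 114]
t=5: [49, 49, 49, 49, 49]
t=6: [80, 80, 80, 80, 80]
t=7: [104, 104, 104, 104, 104]
t=8: [65, 65, 65, 65, 65]
t=9: [106, 106, 106, 106, 106]
t=10: [62, 62, 62, 62, 62]
t=11: [101, 101, 101, 101, 101]
t=12: [70, 70, 70, 70, 70]

Answer: [101, 101, 101, 101, 101]
Key observation: The state at step 3, [70, 70, 70, 70, 70], reappears at step 12: the system is in a cycle of period 9 from step 3 on.  Therefore the state at step 2018 equals the state at step 3 + ((2018 - 3) mod 9) = 11, which is [101, 101, 101, 101, 101].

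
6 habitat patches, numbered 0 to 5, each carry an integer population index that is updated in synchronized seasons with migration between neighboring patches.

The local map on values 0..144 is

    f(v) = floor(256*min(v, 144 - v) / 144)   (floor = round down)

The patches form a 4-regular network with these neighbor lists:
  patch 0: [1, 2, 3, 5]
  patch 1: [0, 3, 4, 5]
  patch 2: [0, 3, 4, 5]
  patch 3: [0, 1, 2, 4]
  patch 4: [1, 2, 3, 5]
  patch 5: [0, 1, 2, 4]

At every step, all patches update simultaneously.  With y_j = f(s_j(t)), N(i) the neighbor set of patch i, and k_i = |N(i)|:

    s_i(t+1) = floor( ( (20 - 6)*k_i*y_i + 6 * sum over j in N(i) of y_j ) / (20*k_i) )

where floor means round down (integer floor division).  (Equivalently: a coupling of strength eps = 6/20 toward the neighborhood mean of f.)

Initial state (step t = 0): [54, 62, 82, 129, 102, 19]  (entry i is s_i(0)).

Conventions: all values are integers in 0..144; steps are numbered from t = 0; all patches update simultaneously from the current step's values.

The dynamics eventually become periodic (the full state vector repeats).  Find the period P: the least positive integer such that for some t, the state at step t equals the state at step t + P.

Answer: 21
Key observation: The state at step 76, [106, 106, 106, 110, 106, 110], reappears at step 97 — and no state repeats earlier — so the cycle the system enters has period 21.

Derivation:
t=0: [54, 62, 82, 129, 102, 19]
t=1: [88, 94, 94, 47, 72, 52]
t=2: [95, 91, 91, 88, 115, 94]
t=3: [89, 90, 90, 93, 63, 86]
t=4: [96, 97, 97, 93, 107, 102]
t=5: [84, 81, 81, 86, 70, 75]
t=6: [107, 112, 112, 106, 120, 119]
t=7: [62, 55, 55, 63, 46, 47]
t=8: [106, 96, 96, 107, 85, 86]
t=9: [72, 84, 84, 71, 98, 97]
t=10: [121, 105, 105, 119, 88, 89]
t=11: [48, 69, 69, 51, 90, 88]
t=12: [91, 113, 113, 94, 99, 101]
t=13: [86, 63, 63, 82, 76, 74]
t=14: [106, 112, 112, 110, 118, 120]
t=15: [62, 55, 55, 58, 48, 46]
t=16: [105, 96, 96, 101, 87, 85]
t=17: [74, 85, 85, 78, 96, 98]
t=18: [117, 103, 103, 113, 89, 87]
t=19: [56, 72, 72, 60, 90, 92]
t=20: [103, 119, 119, 108, 101, 98]
t=21: [67, 52, 52, 62, 70, 74]
t=22: [114, 100, 100, 109, 118, 118]
t=23: [56, 70, 70, 62, 52, 51]
t=24: [102, 116, 116, 109, 98, 95]
t=25: [70, 57, 57, 62, 75, 79]
t=26: [118, 106, 106, 110, 117, 114]
t=27: [50, 62, 62, 59, 52, 54]
t=28: [93, 105, 105, 102, 95, 97]
t=29: [85, 73, 73, 75, 83, 81]
t=30: [109, 121, 121, 120, 112, 113]
t=31: [56, 44, 44, 44, 52, 53]
t=32: [93, 81, 81, 80, 89, 91]
t=33: [95, 107, 107, 109, 100, 96]
t=34: [81, 68, 68, 65, 75, 81]
t=35: [113, 118, 118, 116, 120, 113]
t=36: [53, 47, 47, 48, 44, 52]
t=37: [91, 84, 84, 84, 80, 89]
t=38: [96, 104, 104, 105, 110, 99]
t=39: [81, 71, 71, 69, 63, 77]
t=40: [115, 123, 123, 121, 115, 119]
t=41: [47, 39, 39, 41, 47, 44]
t=42: [79, 72, 72, 73, 79, 77]
t=43: [118, 125, 125, 124, 118, 119]
t=44: [43, 35, 35, 36, 43, 42]
t=45: [72, 65, 65, 65, 72, 72]
t=46: [125, 117, 117, 116, 125, 126]
t=47: [36, 44, 44, 46, 36, 34]
t=48: [67, 74, 74, 78, 67, 63]
t=49: [119, 121, 121, 118, 119, 114]
t=50: [44, 42, 42, 44, 44, 49]
t=51: [78, 75, 75, 77, 78, 83]
t=52: [117, 119, 119, 119, 117, 111]
t=53: [47, 45, 45, 44, 47, 54]
t=54: [83, 81, 81, 79, 83, 91]
t=55: [108, 110, 110, 113, 108, 98]
t=56: [64, 61, 61, 57, 64, 75]
t=57: [112, 109, 109, 103, 112, 118]
t=58: [57, 60, 60, 68, 57, 49]
t=59: [102, 104, 104, 115, 102, 91]
t=60: [73, 71, 71, 57, 73, 87]
t=61: [122, 122, 122, 108, 122, 108]
t=62: [42, 42, 42, 56, 42, 56]
t=63: [77, 77, 77, 91, 77, 91]
t=64: [115, 115, 115, 101, 115, 101]
t=65: [54, 54, 54, 68, 54, 68]
t=66: [99, 99, 99, 112, 99, 112]
t=67: [76, 76, 76, 63, 76, 63]
t=68: [118, 118, 118, 114, 118, 114]
t=69: [47, 47, 47, 50, 47, 50]
t=70: [83, 83, 83, 86, 83, 86]
t=71: [107, 107, 107, 104, 107, 104]
t=72: [65, 65, 65, 69, 65, 69]
t=73: [116, 116, 116, 119, 116, 119]
t=74: [48, 48, 48, 45, 48, 45]
t=75: [84, 84, 84, 81, 84, 81]
t=76: [106, 106, 106, 110, 106, 110]
t=77: [65, 65, 65, 62, 65, 62]
t=78: [114, 114, 114, 111, 114, 111]
t=79: [53, 53, 53, 56, 53, 56]
t=80: [94, 94, 94, 97, 94, 97]
t=81: [87, 87, 87, 84, 87, 84]
t=82: [101, 101, 101, 104, 101, 104]
t=83: [75, 75, 75, 72, 75, 72]
t=84: [122, 122, 122, 126, 122, 126]
t=85: [37, 37, 37, 34, 37, 34]
t=86: [64, 64, 64, 61, 64, 61]
t=87: [112, 112, 112, 109, 112, 109]
t=88: [56, 56, 56, 60, 56, 60]
t=89: [100, 100, 100, 103, 100, 103]
t=90: [77, 77, 77, 73, 77, 73]
t=91: [120, 120, 120, 123, 120, 123]
t=92: [41, 41, 41, 38, 41, 38]
t=93: [71, 71, 71, 68, 71, 68]
t=94: [125, 125, 125, 121, 125, 121]
t=95: [34, 34, 34, 37, 34, 37]
t=96: [60, 60, 60, 63, 60, 63]
t=97: [106, 106, 106, 110, 106, 110]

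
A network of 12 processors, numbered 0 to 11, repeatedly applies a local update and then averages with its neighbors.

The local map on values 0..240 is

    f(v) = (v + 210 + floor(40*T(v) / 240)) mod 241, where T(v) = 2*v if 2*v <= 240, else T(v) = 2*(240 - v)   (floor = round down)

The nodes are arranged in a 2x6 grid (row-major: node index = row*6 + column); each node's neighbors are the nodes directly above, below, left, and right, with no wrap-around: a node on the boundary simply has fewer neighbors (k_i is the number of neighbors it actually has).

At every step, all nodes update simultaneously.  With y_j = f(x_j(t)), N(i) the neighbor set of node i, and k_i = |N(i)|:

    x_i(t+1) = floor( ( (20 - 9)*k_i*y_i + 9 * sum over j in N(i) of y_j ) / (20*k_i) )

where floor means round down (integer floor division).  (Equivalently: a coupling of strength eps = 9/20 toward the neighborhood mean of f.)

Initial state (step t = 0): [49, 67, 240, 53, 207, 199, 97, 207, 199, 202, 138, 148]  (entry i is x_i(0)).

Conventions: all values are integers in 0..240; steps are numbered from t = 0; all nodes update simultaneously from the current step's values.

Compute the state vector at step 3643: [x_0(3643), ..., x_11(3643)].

Simulating step by step:
t=0: [49, 67, 240, 53, 207, 199, 97, 207, 199, 202, 138, 148]
t=1: [53, 96, 156, 108, 157, 174, 103, 153, 186, 154, 155, 153]
t=2: [67, 104, 141, 130, 148, 159, 101, 139, 163, 148, 151, 154]
t=3: [79, 110, 138, 139, 146, 152, 101, 132, 151, 147, 148, 151]
t=4: [89, 116, 138, 142, 146, 148, 104, 130, 145, 146, 147, 148]
t=5: [99, 122, 139, 143, 145, 146, 108, 130, 143, 145, 146, 147]
t=6: [110, 128, 140, 143, 145, 146, 115, 132, 142, 144, 145, 146]
t=7: [120, 132, 141, 144, 145, 145, 123, 135, 142, 144, 145, 145]
t=8: [131, 137, 142, 144, 145, 145, 132, 138, 142, 144, 145, 145]
t=9: [137, 140, 142, 144, 145, 145, 137, 140, 143, 144, 145, 145]
t=10: [140, 141, 143, 144, 145, 145, 140, 142, 143, 144, 145, 145]
t=11: [142, 143, 144, 144, 145, 145, 142, 143, 144, 144, 145, 145]
t=12: [143, 144, 144, 145, 145, 145, 143, 144, 144, 145, 145, 145]
t=13: [144, 144, 145, 145, 145, 145, 144, 144, 145, 145, 145, 145]
t=14: [145, 145, 145, 145, 145, 145, 145, 145, 145, 145, 145, 145]
t=15: [145, 145, 145, 145, 145, 145, 145, 145, 145, 145, 145, 145]

Answer: [145, 145, 145, 145, 145, 145, 145, 145, 145, 145, 145, 145]
Key observation: The state at step 14, [145, 145, 145, 145, 145, 145, 145, 145, 145, 145, 145, 145], reappears at step 15: the system is in a cycle of period 1 from step 14 on.  Therefore the state at step 3643 equals the state at step 14 + ((3643 - 14) mod 1) = 14, which is [145, 145, 145, 145, 145, 145, 145, 145, 145, 145, 145, 145].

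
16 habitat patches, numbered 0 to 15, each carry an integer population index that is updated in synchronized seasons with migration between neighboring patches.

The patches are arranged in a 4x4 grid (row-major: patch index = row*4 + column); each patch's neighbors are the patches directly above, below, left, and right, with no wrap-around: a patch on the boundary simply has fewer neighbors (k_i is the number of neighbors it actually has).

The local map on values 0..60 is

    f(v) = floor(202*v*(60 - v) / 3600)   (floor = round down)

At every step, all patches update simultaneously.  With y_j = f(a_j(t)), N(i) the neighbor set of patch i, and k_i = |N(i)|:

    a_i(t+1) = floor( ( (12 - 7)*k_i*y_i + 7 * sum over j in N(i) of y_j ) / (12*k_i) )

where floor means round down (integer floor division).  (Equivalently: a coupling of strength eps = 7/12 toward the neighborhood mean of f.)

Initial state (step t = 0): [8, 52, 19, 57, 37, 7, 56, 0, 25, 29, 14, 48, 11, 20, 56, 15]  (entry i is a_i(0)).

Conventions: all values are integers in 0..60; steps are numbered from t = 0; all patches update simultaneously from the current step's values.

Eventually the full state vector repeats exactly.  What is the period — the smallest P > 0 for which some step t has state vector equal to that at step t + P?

Answer: 2
Key observation: The state at step 10, [50, 50, 50, 50, 50, 50, 50, 50, 50, 50, 50, 50, 50, 50, 50, 50], reappears at step 12 — and no state repeats earlier — so the cycle the system enters has period 2.

Derivation:
t=0: [8, 52, 19, 57, 37, 7, 56, 0, 25, 29, 14, 48, 11, 20, 56, 15]
t=1: [30, 26, 26, 16, 37, 27, 19, 10, 45, 42, 30, 27, 39, 36, 27, 28]
t=2: [48, 49, 45, 38, 46, 46, 43, 37, 41, 44, 47, 45, 43, 46, 49, 49]
t=3: [32, 32, 38, 43, 36, 36, 39, 43, 40, 37, 35, 37, 40, 36, 31, 32]
t=4: [49, 48, 45, 42, 47, 47, 45, 42, 45, 47, 47, 46, 45, 47, 49, 49]
t=5: [31, 32, 37, 40, 33, 34, 36, 39, 35, 34, 34, 35, 36, 33, 31, 31]
t=6: [49, 49, 47, 45, 49, 49, 47, 46, 48, 49, 49, 48, 48, 49, 49, 49]
t=7: [30, 30, 33, 35, 30, 30, 33, 35, 31, 30, 30, 32, 31, 30, 30, 30]
t=8: [50, 49, 49, 49, 50, 49, 49, 49, 50, 50, 49, 49, 50, 50, 50, 50]
t=9: [28, 29, 30, 30, 28, 29, 30, 30, 28, 28, 29, 29, 28, 28, 28, 28]
t=10: [50, 50, 50, 50, 50, 50, 50, 50, 50, 50, 50, 50, 50, 50, 50, 50]
t=11: [28, 28, 28, 28, 28, 28, 28, 28, 28, 28, 28, 28, 28, 28, 28, 28]
t=12: [50, 50, 50, 50, 50, 50, 50, 50, 50, 50, 50, 50, 50, 50, 50, 50]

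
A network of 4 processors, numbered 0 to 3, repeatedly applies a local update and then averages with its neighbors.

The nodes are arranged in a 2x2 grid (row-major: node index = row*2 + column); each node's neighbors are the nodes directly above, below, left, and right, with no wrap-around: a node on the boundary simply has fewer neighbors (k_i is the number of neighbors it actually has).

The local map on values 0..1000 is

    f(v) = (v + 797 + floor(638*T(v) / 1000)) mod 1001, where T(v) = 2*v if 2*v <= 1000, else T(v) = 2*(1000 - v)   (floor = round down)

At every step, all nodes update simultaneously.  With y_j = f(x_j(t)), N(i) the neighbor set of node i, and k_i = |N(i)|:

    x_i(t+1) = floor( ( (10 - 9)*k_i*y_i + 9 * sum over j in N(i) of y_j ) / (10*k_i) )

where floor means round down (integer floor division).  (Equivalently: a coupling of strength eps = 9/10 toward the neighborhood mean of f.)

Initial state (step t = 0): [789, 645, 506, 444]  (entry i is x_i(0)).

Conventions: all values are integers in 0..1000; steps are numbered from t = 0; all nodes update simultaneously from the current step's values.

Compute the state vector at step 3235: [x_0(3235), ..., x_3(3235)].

Simulating step by step:
t=0: [789, 645, 506, 444]
t=1: [906, 836, 840, 901]
t=2: [838, 823, 823, 838]
t=3: [843, 840, 840, 843]
t=4: [839, 839, 839, 839]
t=5: [840, 840, 840, 840]
t=6: [840, 840, 840, 840]

Answer: [840, 840, 840, 840]
Key observation: The state at step 5, [840, 840, 840, 840], reappears at step 6: the system is in a cycle of period 1 from step 5 on.  Therefore the state at step 3235 equals the state at step 5 + ((3235 - 5) mod 1) = 5, which is [840, 840, 840, 840].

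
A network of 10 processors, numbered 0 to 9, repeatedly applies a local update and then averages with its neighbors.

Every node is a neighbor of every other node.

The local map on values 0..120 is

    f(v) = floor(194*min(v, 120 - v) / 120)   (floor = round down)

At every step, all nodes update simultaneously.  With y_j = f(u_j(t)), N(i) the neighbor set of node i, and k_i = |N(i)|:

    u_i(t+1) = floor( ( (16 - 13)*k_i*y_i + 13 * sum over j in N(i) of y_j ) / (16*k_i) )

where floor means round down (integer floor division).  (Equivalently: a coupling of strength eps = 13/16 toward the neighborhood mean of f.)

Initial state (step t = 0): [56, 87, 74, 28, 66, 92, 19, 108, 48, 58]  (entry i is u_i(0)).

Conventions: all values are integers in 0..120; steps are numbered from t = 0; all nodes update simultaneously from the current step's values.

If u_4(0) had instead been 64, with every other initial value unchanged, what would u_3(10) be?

Answer: u_3(10) = 56
Key observation: This trace re-runs the system from the modified initial state.

Derivation:
t=0: [56, 87, 74, 28, 64, 92, 19, 108, 48, 58]
t=1: [64, 60, 62, 59, 64, 59, 58, 57, 63, 64]
t=2: [92, 93, 92, 92, 92, 92, 92, 92, 92, 92]
t=3: [44, 44, 44, 44, 44, 44, 44, 44, 44, 44]
t=4: [71, 71, 71, 71, 71, 71, 71, 71, 71, 71]
t=5: [79, 79, 79, 79, 79, 79, 79, 79, 79, 79]
t=6: [66, 66, 66, 66, 66, 66, 66, 66, 66, 66]
t=7: [87, 87, 87, 87, 87, 87, 87, 87, 87, 87]
t=8: [53, 53, 53, 53, 53, 53, 53, 53, 53, 53]
t=9: [85, 85, 85, 85, 85, 85, 85, 85, 85, 85]
t=10: [56, 56, 56, 56, 56, 56, 56, 56, 56, 56]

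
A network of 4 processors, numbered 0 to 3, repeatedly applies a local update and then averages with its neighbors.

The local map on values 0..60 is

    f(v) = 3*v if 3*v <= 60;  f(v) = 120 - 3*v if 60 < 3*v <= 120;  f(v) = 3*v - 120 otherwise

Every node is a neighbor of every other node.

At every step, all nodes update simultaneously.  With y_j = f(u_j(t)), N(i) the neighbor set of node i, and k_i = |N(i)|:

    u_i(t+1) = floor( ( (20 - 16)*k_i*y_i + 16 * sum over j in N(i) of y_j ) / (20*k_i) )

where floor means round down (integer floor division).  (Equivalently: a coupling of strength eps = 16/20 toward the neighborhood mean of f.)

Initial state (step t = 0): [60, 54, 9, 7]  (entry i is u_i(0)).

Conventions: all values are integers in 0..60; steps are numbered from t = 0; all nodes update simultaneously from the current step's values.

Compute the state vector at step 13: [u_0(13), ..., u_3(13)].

Answer: [24, 24, 24, 24]

Derivation:
t=0: [60, 54, 9, 7]
t=1: [36, 37, 38, 38]
t=2: [8, 8, 8, 8]
t=3: [24, 24, 24, 24]
t=4: [48, 48, 48, 48]
t=5: [24, 24, 24, 24]
t=6: [48, 48, 48, 48]
t=7: [24, 24, 24, 24]
t=8: [48, 48, 48, 48]
t=9: [24, 24, 24, 24]
t=10: [48, 48, 48, 48]
t=11: [24, 24, 24, 24]
t=12: [48, 48, 48, 48]
t=13: [24, 24, 24, 24]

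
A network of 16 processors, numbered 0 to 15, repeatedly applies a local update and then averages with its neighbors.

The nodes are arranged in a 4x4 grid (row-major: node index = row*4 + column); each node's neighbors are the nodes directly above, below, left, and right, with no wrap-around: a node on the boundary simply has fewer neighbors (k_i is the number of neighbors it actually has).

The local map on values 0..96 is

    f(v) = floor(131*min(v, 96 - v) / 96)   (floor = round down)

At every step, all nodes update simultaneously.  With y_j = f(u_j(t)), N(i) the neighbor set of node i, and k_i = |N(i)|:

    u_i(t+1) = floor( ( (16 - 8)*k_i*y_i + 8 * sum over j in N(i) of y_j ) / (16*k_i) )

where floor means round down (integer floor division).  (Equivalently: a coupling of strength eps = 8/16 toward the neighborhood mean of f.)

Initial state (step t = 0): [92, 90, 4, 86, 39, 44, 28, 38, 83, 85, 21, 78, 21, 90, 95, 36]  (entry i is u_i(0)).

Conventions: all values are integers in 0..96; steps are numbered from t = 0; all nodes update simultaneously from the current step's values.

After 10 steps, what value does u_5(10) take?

Simulating step by step:
t=0: [92, 90, 4, 86, 39, 44, 28, 38, 83, 85, 21, 78, 21, 90, 95, 36]
t=1: [17, 15, 12, 20, 40, 44, 37, 38, 24, 21, 23, 33, 20, 11, 14, 30]
t=2: [30, 26, 24, 30, 46, 49, 44, 45, 34, 31, 33, 42, 25, 19, 23, 36]
t=3: [44, 40, 38, 43, 56, 56, 55, 56, 46, 43, 46, 54, 34, 30, 35, 46]
t=4: [57, 54, 53, 55, 56, 54, 55, 55, 57, 56, 58, 58, 48, 45, 50, 57]
t=5: [54, 56, 56, 55, 54, 56, 55, 54, 55, 54, 53, 52, 61, 60, 58, 54]
t=6: [56, 54, 54, 55, 56, 54, 55, 56, 54, 55, 56, 58, 49, 50, 52, 56]
t=7: [54, 56, 56, 55, 55, 56, 55, 53, 57, 56, 54, 52, 61, 60, 58, 54]
t=8: [55, 54, 54, 55, 54, 54, 55, 57, 52, 53, 56, 58, 49, 49, 52, 56]
t=9: [56, 56, 56, 55, 57, 56, 55, 53, 59, 58, 55, 52, 63, 62, 58, 54]
t=10: [53, 54, 54, 55, 52, 53, 55, 57, 49, 51, 54, 58, 46, 47, 51, 56]

Answer: u_5(10) = 53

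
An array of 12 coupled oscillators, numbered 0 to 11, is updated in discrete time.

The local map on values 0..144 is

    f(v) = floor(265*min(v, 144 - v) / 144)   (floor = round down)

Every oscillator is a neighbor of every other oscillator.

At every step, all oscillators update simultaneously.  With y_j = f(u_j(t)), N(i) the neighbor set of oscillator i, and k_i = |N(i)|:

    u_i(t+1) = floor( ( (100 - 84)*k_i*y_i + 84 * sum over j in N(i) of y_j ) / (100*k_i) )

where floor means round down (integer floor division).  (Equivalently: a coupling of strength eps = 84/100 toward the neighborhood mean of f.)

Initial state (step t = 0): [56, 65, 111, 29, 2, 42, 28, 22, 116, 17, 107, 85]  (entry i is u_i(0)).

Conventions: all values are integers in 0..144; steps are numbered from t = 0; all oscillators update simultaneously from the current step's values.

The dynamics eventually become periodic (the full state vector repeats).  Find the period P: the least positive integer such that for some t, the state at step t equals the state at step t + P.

Answer: 9
Key observation: The state at step 8, [114, 114, 114, 114, 114, 114, 114, 114, 114, 114, 114, 114], reappears at step 17 — and no state repeats earlier — so the cycle the system enters has period 9.

Derivation:
t=0: [56, 65, 111, 29, 2, 42, 28, 22, 116, 17, 107, 85]
t=1: [66, 68, 63, 62, 58, 64, 62, 61, 62, 60, 64, 67]
t=2: [116, 116, 115, 115, 114, 115, 115, 115, 115, 115, 115, 116]
t=3: [52, 52, 52, 52, 52, 52, 52, 52, 52, 52, 52, 52]
t=4: [95, 95, 95, 95, 95, 95, 95, 95, 95, 95, 95, 95]
t=5: [90, 90, 90, 90, 90, 90, 90, 90, 90, 90, 90, 90]
t=6: [99, 99, 99, 99, 99, 99, 99, 99, 99, 99, 99, 99]
t=7: [82, 82, 82, 82, 82, 82, 82, 82, 82, 82, 82, 82]
t=8: [114, 114, 114, 114, 114, 114, 114, 114, 114, 114, 114, 114]
t=9: [55, 55, 55, 55, 55, 55, 55, 55, 55, 55, 55, 55]
t=10: [101, 101, 101, 101, 101, 101, 101, 101, 101, 101, 101, 101]
t=11: [79, 79, 79, 79, 79, 79, 79, 79, 79, 79, 79, 79]
t=12: [119, 119, 119, 119, 119, 119, 119, 119, 119, 119, 119, 119]
t=13: [46, 46, 46, 46, 46, 46, 46, 46, 46, 46, 46, 46]
t=14: [84, 84, 84, 84, 84, 84, 84, 84, 84, 84, 84, 84]
t=15: [110, 110, 110, 110, 110, 110, 110, 110, 110, 110, 110, 110]
t=16: [62, 62, 62, 62, 62, 62, 62, 62, 62, 62, 62, 62]
t=17: [114, 114, 114, 114, 114, 114, 114, 114, 114, 114, 114, 114]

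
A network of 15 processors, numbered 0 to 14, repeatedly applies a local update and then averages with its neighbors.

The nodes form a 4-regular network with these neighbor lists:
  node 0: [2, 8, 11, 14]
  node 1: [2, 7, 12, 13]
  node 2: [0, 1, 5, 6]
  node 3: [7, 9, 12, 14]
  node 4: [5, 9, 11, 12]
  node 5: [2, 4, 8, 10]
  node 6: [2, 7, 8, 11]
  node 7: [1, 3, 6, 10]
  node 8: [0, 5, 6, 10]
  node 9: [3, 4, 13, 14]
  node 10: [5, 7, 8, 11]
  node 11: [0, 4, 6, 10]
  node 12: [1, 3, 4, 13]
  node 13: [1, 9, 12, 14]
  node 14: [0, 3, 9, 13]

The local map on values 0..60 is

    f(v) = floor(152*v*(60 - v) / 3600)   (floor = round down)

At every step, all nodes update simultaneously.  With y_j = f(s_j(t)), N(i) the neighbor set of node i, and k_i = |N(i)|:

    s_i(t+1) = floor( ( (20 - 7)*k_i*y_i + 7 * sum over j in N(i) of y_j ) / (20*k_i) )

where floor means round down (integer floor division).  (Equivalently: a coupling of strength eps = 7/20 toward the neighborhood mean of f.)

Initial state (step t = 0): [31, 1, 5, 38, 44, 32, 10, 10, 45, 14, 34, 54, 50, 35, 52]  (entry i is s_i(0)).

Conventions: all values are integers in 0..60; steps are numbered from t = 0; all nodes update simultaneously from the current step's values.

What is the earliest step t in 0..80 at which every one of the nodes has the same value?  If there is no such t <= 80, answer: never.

Simulating step by step:
t=0: [31, 1, 5, 38, 44, 32, 10, 10, 45, 14, 34, 54, 50, 35, 52]  (not all equal)
t=1: [30, 9, 15, 30, 27, 33, 20, 21, 29, 27, 32, 19, 22, 29, 22]  (not all equal)
t=2: [36, 24, 29, 37, 36, 36, 32, 33, 36, 36, 36, 33, 34, 35, 35]  (not all equal)
t=3: [36, 36, 36, 35, 36, 36, 36, 36, 36, 35, 36, 36, 36, 36, 35]  (not all equal)
t=4: [36, 36, 36, 36, 36, 36, 36, 36, 36, 36, 36, 36, 36, 36, 36]  (all equal)

Answer: 4
Key observation: Synchronization is absorbing here: once all nodes are equal they stay equal, and step 4 is the first all-equal step.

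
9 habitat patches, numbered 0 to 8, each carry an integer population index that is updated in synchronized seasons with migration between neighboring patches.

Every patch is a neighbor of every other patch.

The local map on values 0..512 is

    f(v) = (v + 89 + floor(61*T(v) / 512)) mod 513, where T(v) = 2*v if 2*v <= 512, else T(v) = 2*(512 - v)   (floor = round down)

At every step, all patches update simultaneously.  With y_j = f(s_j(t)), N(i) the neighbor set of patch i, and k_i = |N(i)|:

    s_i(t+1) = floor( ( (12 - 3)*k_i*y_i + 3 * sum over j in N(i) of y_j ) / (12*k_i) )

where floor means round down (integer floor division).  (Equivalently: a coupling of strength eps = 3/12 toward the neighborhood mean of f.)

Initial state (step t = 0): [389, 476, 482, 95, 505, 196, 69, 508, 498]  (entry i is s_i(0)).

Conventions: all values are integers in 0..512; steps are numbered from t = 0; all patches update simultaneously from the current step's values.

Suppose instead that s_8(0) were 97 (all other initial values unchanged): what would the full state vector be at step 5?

Simulating step by step:
t=0: [389, 476, 482, 95, 505, 196, 69, 508, 97]
t=1: [418, 96, 100, 201, 112, 291, 178, 114, 203]
t=2: [83, 220, 224, 314, 235, 382, 294, 237, 316]
t=3: [247, 369, 372, 433, 382, 469, 421, 384, 434]
t=4: [361, 432, 433, 97, 438, 118, 91, 440, 98]
t=5: [394, 64, 64, 195, 67, 214, 190, 69, 196]

Answer: [394, 64, 64, 195, 67, 214, 190, 69, 196]
Key observation: This trace re-runs the system from the modified initial state.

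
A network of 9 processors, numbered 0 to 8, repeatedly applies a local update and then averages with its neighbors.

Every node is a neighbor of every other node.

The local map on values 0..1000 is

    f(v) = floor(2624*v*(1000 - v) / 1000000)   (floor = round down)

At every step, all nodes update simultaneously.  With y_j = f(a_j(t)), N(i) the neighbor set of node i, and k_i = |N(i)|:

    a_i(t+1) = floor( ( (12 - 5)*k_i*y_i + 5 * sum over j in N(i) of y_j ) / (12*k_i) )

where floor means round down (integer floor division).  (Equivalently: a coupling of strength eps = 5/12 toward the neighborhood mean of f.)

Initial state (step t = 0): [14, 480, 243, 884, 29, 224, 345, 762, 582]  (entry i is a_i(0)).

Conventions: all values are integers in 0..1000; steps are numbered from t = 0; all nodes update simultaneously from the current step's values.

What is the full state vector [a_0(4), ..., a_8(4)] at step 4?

Answer: [608, 616, 616, 612, 608, 616, 616, 616, 616]

Derivation:
t=0: [14, 480, 243, 884, 29, 224, 345, 762, 582]
t=1: [210, 538, 447, 334, 230, 433, 505, 443, 530]
t=2: [511, 626, 624, 589, 526, 622, 628, 623, 627]
t=3: [641, 619, 620, 630, 640, 620, 618, 620, 618]
t=4: [608, 616, 616, 612, 608, 616, 616, 616, 616]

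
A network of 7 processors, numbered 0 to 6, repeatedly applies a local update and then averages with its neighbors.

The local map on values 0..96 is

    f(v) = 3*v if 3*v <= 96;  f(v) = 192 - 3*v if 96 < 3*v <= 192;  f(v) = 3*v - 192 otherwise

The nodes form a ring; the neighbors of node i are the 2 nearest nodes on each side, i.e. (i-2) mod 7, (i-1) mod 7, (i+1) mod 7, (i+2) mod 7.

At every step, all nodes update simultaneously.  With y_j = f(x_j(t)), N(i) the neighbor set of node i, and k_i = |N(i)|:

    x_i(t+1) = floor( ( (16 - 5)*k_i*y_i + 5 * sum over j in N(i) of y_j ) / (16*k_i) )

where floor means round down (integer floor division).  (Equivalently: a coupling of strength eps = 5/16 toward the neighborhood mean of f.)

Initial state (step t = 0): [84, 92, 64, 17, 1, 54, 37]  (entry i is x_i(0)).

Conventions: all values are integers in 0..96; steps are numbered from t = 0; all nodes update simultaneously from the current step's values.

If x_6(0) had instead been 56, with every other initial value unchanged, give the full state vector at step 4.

Simulating step by step:
t=0: [84, 92, 64, 17, 1, 54, 56]
t=1: [52, 68, 15, 44, 10, 31, 30]
t=2: [43, 26, 41, 55, 43, 80, 75]
t=3: [61, 68, 65, 38, 57, 47, 42]
t=4: [16, 20, 11, 60, 29, 48, 52]

Answer: [16, 20, 11, 60, 29, 48, 52]
Key observation: This trace re-runs the system from the modified initial state.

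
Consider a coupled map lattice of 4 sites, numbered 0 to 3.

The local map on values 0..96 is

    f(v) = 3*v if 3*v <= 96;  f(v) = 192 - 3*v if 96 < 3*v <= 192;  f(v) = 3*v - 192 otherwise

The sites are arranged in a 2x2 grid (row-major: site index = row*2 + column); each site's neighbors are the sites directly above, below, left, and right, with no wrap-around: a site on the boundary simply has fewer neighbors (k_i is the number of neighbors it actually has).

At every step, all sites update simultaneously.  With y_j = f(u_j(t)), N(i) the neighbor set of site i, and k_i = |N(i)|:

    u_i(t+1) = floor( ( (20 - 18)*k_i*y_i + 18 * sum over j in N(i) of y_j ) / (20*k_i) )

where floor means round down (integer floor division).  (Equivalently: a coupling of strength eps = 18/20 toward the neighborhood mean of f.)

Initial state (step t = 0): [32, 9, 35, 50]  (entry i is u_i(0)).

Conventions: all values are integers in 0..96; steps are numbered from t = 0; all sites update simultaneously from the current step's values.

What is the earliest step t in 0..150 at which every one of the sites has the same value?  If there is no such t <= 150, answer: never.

Simulating step by step:
t=0: [32, 9, 35, 50]  (not all equal)
t=1: [60, 64, 70, 55]  (not all equal)
t=2: [9, 17, 19, 10]  (not all equal)
t=3: [51, 30, 31, 51]  (not all equal)
t=4: [86, 44, 44, 86]  (not all equal)
t=5: [60, 65, 65, 60]  (not all equal)
t=6: [3, 11, 11, 3]  (not all equal)
t=7: [30, 11, 11, 30]  (not all equal)
t=8: [38, 84, 84, 38]  (not all equal)
t=9: [61, 76, 76, 61]  (not all equal)
t=10: [33, 11, 11, 33]  (not all equal)
t=11: [39, 87, 87, 39]  (not all equal)
t=12: [69, 74, 74, 69]  (not all equal)
t=13: [28, 16, 16, 28]  (not all equal)
t=14: [51, 80, 80, 51]  (not all equal)
t=15: [47, 39, 39, 47]  (not all equal)
t=16: [72, 53, 53, 72]  (not all equal)
t=17: [32, 24, 24, 32]  (not all equal)
t=18: [74, 93, 93, 74]  (not all equal)
t=19: [81, 35, 35, 81]  (not all equal)
t=20: [83, 54, 54, 83]  (not all equal)
t=21: [32, 54, 54, 32]  (not all equal)
t=22: [36, 89, 89, 36]  (not all equal)
t=23: [75, 83, 83, 75]  (not all equal)
t=24: [54, 35, 35, 54]  (not all equal)
t=25: [81, 35, 35, 81]  (not all equal)

Answer: never
Key observation: The state at step 19 reappears at step 25 — the system is in a cycle of period 6 from step 19 on.  No step 0..25 is synchronized, and the cycle repeats forever, so no step up to 150 (or ever) has all sites equal.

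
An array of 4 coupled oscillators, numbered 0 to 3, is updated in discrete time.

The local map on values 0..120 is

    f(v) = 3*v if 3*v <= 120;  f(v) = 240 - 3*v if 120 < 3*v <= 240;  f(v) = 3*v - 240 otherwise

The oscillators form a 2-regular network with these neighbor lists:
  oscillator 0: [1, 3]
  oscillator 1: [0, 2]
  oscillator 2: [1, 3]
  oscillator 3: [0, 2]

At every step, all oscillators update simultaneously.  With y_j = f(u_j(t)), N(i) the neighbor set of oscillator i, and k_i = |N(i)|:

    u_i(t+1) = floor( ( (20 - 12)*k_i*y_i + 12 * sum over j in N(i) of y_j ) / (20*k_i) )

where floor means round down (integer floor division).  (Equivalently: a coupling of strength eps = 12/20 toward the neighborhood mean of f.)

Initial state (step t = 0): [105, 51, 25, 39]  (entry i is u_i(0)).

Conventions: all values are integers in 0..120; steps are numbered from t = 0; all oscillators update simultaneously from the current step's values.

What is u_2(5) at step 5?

Answer: u_2(5) = 42

Derivation:
t=0: [105, 51, 25, 39]
t=1: [91, 79, 91, 91]
t=2: [24, 21, 24, 33]
t=3: [77, 68, 77, 82]
t=4: [16, 19, 16, 7]
t=5: [42, 51, 42, 37]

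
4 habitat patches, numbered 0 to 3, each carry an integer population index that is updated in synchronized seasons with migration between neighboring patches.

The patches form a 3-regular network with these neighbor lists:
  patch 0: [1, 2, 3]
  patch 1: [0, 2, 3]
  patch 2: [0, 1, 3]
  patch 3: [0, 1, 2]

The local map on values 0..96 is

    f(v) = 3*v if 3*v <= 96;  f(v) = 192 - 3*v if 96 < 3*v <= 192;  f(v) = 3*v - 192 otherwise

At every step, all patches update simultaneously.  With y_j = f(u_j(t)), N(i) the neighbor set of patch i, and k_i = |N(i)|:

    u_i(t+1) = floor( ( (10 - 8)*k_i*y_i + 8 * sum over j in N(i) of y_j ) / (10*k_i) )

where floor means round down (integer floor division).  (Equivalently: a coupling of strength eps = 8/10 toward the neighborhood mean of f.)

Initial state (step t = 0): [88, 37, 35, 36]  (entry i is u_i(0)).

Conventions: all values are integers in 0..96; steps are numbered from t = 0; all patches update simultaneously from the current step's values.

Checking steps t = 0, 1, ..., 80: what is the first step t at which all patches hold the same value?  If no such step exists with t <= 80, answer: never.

Answer: 2
Key observation: Synchronization is absorbing here: once all patches are equal they stay equal, and step 2 is the first all-equal step.

Derivation:
t=0: [88, 37, 35, 36]  (not all equal)
t=1: [81, 81, 80, 80]  (not all equal)
t=2: [49, 49, 49, 49]  (all equal)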